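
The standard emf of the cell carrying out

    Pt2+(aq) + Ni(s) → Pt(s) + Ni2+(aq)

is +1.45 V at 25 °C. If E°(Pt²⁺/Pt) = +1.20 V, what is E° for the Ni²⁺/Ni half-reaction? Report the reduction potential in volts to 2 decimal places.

In the reaction as written the Pt²⁺/Pt couple is reduced (cathode) and Ni²⁺/Ni is oxidized (anode), so E°cell = E°(Pt²⁺/Pt) − E°(Ni²⁺/Ni).
E°(Ni²⁺/Ni) = E°(cathode) − E°cell = +1.20 − (+1.45) = −0.25 V.

−0.25 V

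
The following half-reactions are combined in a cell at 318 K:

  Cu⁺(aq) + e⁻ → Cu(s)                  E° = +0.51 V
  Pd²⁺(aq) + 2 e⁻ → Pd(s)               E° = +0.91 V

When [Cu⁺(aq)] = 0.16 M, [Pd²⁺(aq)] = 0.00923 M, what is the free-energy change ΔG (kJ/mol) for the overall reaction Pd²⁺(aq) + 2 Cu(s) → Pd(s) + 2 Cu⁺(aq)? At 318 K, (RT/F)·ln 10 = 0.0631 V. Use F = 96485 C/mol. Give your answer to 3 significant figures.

The standard cell potential is +0.91 − (+0.51) = +0.40 V, with n = 2 electrons in the balanced equation.
Here Q = [Cu⁺(aq)]^2 / [Pd²⁺(aq)] = 2.77 (log Q = 0.443), giving E = +0.40 − (0.0631/2)·(0.443) = +0.3860 V.
Finally ΔG = −nFE = −(2)(96485 C/mol)(+0.3860 V) = −74.5 kJ/mol.

−74.5 kJ/mol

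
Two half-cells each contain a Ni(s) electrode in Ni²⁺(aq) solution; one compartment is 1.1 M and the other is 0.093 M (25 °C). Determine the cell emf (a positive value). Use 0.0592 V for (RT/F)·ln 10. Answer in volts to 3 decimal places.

0.032 V

For a concentration cell E°cell = 0, since both electrodes use the same couple.
The compartment with the higher Ni²⁺(aq) concentration (1.1 M) acts as the cathode; ions are reduced there and produced at the dilute (0.093 M) anode.
With n = 2, Ecell = −(0.0592/2)·log([dilute]/[conc]) = −(0.0592/2)·log(0.093/1.1) = +0.032 V.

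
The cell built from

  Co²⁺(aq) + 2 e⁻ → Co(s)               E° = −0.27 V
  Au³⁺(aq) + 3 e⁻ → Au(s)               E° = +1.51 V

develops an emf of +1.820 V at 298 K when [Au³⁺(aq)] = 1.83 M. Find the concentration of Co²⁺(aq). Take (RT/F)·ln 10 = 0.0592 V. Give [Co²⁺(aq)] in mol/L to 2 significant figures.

0.067 M

With Au³⁺/Au at the cathode and Co²⁺/Co at the anode, E°cell = +1.51 − (−0.27) = +1.78 V (n = 6).
Since E = E° − (0.0592/n)·log Q, log Q = n(E° − E)/0.0592 = −4.054.
For 2 Au³⁺(aq) + 3 Co(s) → 2 Au(s) + 3 Co²⁺(aq), the reaction quotient is Q = [Co²⁺(aq)]^3 / [Au³⁺(aq)]^2.
Solving for the unknown gives log [Co²⁺(aq)] = −1.176, so [Co²⁺(aq)] ≈ 0.067 M.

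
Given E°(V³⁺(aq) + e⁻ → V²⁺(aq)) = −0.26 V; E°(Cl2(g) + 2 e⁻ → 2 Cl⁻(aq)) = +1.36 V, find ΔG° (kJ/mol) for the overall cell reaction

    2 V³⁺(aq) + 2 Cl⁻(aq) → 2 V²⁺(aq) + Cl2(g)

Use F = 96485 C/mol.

+313 kJ/mol

In the reaction as written V³⁺(aq) is reduced, so the V³⁺/V²⁺ couple is the cathode and Cl₂/Cl⁻ is the anode.
E°cell = −0.26 − (+1.36) = −1.62 V; balancing electrons gives n = 2.
ΔG° = −nFE°cell = −(2)(96485)(−1.62) J/mol = +313 kJ/mol.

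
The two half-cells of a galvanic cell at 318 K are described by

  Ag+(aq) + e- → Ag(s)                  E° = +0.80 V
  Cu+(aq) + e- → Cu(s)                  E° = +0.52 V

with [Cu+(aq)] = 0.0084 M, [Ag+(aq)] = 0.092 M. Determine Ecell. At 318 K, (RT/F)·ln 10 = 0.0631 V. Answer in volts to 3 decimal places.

Since E°(Ag⁺/Ag) > E°(Cu⁺/Cu), Ag⁺/Ag serves as the cathode.
E°cell = +0.80 − (+0.52) = +0.28 V, with n = 1 electron transferred.
Balancing gives Ag+(aq) + Cu(s) → Ag(s) + Cu+(aq); hence Q = [Cu+(aq)] / [Ag+(aq)] = 0.0913 (log Q = −1.040).
Applying E = E° − (RT ln10/nF)·log Q gives +0.28 − (0.0631/1)(−1.040) = +0.346 V.

+0.346 V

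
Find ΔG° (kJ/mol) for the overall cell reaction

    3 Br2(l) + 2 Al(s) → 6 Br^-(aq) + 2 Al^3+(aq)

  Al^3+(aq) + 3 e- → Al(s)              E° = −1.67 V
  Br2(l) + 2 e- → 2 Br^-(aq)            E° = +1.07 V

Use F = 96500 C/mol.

In the reaction as written Br2(l) is reduced, so the Br₂/Br⁻ couple is the cathode and Al³⁺/Al is the anode.
E°cell = +1.07 − (−1.67) = +2.74 V; balancing electrons gives n = 6.
ΔG° = −nFE°cell = −(6)(96500)(+2.74) J/mol = −1586 kJ/mol.

−1586 kJ/mol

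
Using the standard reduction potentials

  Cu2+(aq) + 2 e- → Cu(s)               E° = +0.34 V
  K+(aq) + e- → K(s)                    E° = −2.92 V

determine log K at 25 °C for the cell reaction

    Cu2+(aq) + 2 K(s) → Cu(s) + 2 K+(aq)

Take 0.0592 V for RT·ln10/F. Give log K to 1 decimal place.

The Cu²⁺/Cu couple is reduced (cathode); E°cell = +0.34 − (−2.92) = +3.26 V with n = 2.
At equilibrium E = 0, so log K = nE°cell / 0.0592 = (2)(+3.26) / 0.0592 = 110.1.

log K = 110.1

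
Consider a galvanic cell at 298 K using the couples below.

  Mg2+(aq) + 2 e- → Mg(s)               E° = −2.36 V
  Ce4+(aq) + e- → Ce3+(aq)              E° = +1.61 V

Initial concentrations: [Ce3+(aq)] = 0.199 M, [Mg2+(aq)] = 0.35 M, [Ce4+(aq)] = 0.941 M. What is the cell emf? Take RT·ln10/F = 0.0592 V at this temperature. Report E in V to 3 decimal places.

+4.023 V

Ce⁴⁺/Ce³⁺ is reduced (cathode, E° = +1.61 V) and Mg²⁺/Mg is oxidized (anode).
The standard potential is +1.61 − (−2.36) = +3.97 V and the balanced reaction transfers n = 2 electrons.
The balanced reaction is 2 Ce4+(aq) + Mg(s) → 2 Ce3+(aq) + Mg2+(aq), so Q = ([Ce3+(aq)]^2·[Mg2+(aq)]) / [Ce4+(aq)]^2 = 0.0157 and log Q = −1.805.
E = E° − (0.0592/n)·log Q = +3.97 − (0.0592/2)(−1.805) = +4.023 V.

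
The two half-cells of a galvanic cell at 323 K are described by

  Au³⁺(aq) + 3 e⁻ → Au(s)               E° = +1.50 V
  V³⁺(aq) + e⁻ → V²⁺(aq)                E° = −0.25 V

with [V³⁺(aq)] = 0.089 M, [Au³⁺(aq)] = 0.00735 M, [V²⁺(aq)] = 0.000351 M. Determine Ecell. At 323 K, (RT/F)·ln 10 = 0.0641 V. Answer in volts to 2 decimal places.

Au³⁺/Au is reduced (cathode, E° = +1.50 V) and V³⁺/V²⁺ is oxidized (anode).
E°cell = E°cat − E°an = +1.50 − (−0.25) = +1.75 V; n = 3.
For the overall reaction Au³⁺(aq) + 3 V²⁺(aq) → Au(s) + 3 V³⁺(aq), Q = [V³⁺(aq)]^3 / ([Au³⁺(aq)]·[V²⁺(aq)]^3) = 2.22×10^9, giving log Q = 9.346.
Applying E = E° − (RT ln10/nF)·log Q gives +1.75 − (0.0641/3)(9.346) = +1.55 V.

+1.55 V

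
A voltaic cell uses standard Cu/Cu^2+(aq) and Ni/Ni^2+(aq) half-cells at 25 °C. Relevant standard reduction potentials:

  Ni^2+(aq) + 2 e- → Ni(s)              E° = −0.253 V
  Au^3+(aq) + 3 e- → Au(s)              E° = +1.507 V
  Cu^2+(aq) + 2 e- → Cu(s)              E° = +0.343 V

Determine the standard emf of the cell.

+0.596 V

The Cu²⁺/Cu couple has the higher E°, so Cu ion is reduced (cathode) and Ni is oxidized (anode).
E°cell = E°(cathode) − E°(anode) = +0.343 − (−0.253) = +0.596 V.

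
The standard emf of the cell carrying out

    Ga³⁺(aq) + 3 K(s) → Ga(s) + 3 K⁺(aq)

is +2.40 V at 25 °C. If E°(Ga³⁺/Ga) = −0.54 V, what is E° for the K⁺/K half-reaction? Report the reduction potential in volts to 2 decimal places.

In the reaction as written the Ga³⁺/Ga couple is reduced (cathode) and K⁺/K is oxidized (anode), so E°cell = E°(Ga³⁺/Ga) − E°(K⁺/K).
E°(K⁺/K) = E°(cathode) − E°cell = −0.54 − (+2.40) = −2.94 V.

−2.94 V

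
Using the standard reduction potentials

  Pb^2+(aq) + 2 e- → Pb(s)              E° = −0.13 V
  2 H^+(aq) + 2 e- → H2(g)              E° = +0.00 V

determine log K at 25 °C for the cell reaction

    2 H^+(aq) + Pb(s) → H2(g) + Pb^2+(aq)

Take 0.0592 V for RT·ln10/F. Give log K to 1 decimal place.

The 2H⁺/H₂ couple is reduced (cathode); E°cell = +0.00 − (−0.13) = +0.13 V with n = 2.
At equilibrium E = 0, so log K = nE°cell / 0.0592 = (2)(+0.13) / 0.0592 = 4.4.

log K = 4.4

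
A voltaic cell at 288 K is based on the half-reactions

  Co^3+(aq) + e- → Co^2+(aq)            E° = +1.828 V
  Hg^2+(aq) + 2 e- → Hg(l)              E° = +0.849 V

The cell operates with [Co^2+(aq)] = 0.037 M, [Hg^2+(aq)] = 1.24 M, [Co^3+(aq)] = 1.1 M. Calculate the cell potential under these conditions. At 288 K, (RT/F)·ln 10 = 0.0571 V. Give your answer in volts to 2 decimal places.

The Co³⁺/Co²⁺ couple has the more positive E°, so it is the cathode; Hg²⁺/Hg is the anode.
The standard potential is +1.828 − (+0.849) = +0.979 V and the balanced reaction transfers n = 2 electrons.
Balancing gives 2 Co^3+(aq) + Hg(l) → 2 Co^2+(aq) + Hg^2+(aq); hence Q = ([Co^2+(aq)]^2·[Hg^2+(aq)]) / [Co^3+(aq)]^2 = 0.0014 (log Q = −2.853).
By the Nernst equation, E = +0.979 − (0.0571/2)·(−2.853) = +1.06 V.

+1.06 V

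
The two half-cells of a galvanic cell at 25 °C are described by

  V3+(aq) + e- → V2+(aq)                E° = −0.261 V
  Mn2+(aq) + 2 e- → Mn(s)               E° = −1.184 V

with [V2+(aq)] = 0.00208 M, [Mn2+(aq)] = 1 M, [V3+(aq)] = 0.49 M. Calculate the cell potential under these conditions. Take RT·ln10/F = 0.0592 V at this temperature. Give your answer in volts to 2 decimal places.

Since E°(V³⁺/V²⁺) > E°(Mn²⁺/Mn), V³⁺/V²⁺ serves as the cathode.
The standard potential is −0.261 − (−1.184) = +0.923 V and the balanced reaction transfers n = 2 electrons.
Balancing gives 2 V3+(aq) + Mn(s) → 2 V2+(aq) + Mn2+(aq); hence Q = ([V2+(aq)]^2·[Mn2+(aq)]) / [V3+(aq)]^2 = 1.8×10^−5 (log Q = −4.744).
Applying E = E° − (RT ln10/nF)·log Q gives +0.923 − (0.0592/2)(−4.744) = +1.06 V.

+1.06 V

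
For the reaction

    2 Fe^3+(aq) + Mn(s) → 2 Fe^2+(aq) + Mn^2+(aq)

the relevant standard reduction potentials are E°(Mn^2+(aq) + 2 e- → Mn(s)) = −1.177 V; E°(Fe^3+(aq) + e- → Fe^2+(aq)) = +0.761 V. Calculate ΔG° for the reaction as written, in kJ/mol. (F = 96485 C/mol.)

In the reaction as written Fe^3+(aq) is reduced, so the Fe³⁺/Fe²⁺ couple is the cathode and Mn²⁺/Mn is the anode.
E°cell = +0.761 − (−1.177) = +1.938 V; balancing electrons gives n = 2.
ΔG° = −nFE°cell = −(2)(96485)(+1.938) J/mol = −374 kJ/mol.

−374 kJ/mol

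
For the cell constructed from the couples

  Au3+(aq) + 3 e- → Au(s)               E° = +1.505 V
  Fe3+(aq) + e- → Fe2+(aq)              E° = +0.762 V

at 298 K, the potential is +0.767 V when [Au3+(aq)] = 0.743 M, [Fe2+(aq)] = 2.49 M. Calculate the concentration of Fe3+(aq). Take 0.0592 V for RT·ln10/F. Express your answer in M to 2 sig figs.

Au³⁺/Au is the cathode (higher E°); E°cell = +1.505 − (+0.762) = +0.743 V with n = 3.
Rearranging E = E° − (0.0592/n)·log Q gives log Q = 3(+0.743 − (+0.767))/0.0592 = −1.216.
For Au3+(aq) + 3 Fe2+(aq) → Au(s) + 3 Fe3+(aq), the reaction quotient is Q = [Fe3+(aq)]^3 / ([Au3+(aq)]·[Fe2+(aq)]^3).
Substituting the known concentrations and solving, log [Fe3+(aq)] = −0.052 and [Fe3+(aq)] = 0.89 M.

0.89 M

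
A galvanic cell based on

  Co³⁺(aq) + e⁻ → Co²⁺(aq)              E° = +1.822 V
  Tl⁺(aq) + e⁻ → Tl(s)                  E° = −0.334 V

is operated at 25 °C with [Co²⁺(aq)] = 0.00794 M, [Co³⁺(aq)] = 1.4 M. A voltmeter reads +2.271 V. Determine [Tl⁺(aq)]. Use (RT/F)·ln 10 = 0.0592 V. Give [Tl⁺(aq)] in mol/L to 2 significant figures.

Co³⁺/Co²⁺ is the cathode (higher E°); E°cell = +1.822 − (−0.334) = +2.156 V with n = 1.
From the Nernst equation, log Q = n(E° − E)/0.0592 = 1·(+2.156 − (+2.271))/0.0592 = −1.943.
The balanced reaction is Co³⁺(aq) + Tl(s) → Co²⁺(aq) + Tl⁺(aq), so Q = ([Co²⁺(aq)]·[Tl⁺(aq)]) / [Co³⁺(aq)].
Isolating [Tl⁺(aq)] in Q = 10^{−1.943} yields log [Tl⁺(aq)] = 0.303, i.e. 2.0 M.

2.0 M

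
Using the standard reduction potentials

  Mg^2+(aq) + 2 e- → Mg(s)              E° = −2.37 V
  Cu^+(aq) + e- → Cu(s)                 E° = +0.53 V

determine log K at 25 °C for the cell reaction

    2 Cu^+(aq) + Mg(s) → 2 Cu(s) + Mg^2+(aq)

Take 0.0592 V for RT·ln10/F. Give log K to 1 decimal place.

log K = 98.0

The Cu⁺/Cu couple is reduced (cathode); E°cell = +0.53 − (−2.37) = +2.90 V with n = 2.
At equilibrium E = 0, so log K = nE°cell / 0.0592 = (2)(+2.90) / 0.0592 = 98.0.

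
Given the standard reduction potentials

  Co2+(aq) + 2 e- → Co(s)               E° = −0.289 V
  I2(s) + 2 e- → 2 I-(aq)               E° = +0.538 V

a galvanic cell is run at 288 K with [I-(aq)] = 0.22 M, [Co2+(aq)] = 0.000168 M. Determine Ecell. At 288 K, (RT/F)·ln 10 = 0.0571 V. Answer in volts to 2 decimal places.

I₂/I⁻ is reduced (cathode, E° = +0.538 V) and Co²⁺/Co is oxidized (anode).
The standard potential is +0.538 − (−0.289) = +0.827 V and the balanced reaction transfers n = 2 electrons.
For the overall reaction I2(s) + Co(s) → 2 I-(aq) + Co2+(aq), Q = [I-(aq)]^2·[Co2+(aq)] = 8.13×10^−6, giving log Q = −5.090.
Applying E = E° − (RT ln10/nF)·log Q gives +0.827 − (0.0571/2)(−5.090) = +0.97 V.

+0.97 V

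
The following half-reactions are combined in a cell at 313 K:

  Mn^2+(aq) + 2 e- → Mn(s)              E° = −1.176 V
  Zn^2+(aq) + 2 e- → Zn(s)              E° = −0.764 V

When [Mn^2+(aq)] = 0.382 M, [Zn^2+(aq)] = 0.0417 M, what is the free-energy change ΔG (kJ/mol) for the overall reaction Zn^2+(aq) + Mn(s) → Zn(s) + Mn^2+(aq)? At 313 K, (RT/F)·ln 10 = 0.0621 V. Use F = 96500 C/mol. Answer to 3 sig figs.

With Zn²⁺/Zn reduced at the cathode, E°cell = −0.764 − (−1.176) = +0.412 V and n = 2.
Q = [Mn^2+(aq)] / [Zn^2+(aq)] = 9.16, so log Q = 0.962 and E = +0.412 − (0.0621/2)(0.962) = +0.3821 V.
Then ΔG = −nFE = −2 × 96500 × +0.3821 J/mol = −73.7 kJ/mol.

−73.7 kJ/mol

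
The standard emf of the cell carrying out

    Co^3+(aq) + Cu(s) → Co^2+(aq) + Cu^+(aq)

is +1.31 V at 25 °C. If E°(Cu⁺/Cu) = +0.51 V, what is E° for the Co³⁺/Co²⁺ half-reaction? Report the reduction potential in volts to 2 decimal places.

+1.82 V

In the reaction as written the Co³⁺/Co²⁺ couple is reduced (cathode) and Cu⁺/Cu is oxidized (anode), so E°cell = E°(Co³⁺/Co²⁺) − E°(Cu⁺/Cu).
E°(Co³⁺/Co²⁺) = E°cell + E°(anode) = +1.31 + (+0.51) = +1.82 V.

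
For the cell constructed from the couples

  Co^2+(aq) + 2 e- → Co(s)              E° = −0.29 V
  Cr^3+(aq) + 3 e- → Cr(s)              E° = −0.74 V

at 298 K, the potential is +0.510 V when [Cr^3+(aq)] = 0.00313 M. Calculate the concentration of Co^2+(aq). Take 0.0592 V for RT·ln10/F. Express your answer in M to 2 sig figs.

With Co²⁺/Co at the cathode and Cr³⁺/Cr at the anode, E°cell = −0.29 − (−0.74) = +0.45 V (n = 6).
Rearranging E = E° − (0.0592/n)·log Q gives log Q = 6(+0.45 − (+0.510))/0.0592 = −6.081.
Balancing electrons gives 3 Co^2+(aq) + 2 Cr(s) → 3 Co(s) + 2 Cr^3+(aq); thus Q = [Cr^3+(aq)]^2 / [Co^2+(aq)]^3.
Isolating [Co^2+(aq)] in Q = 10^{−6.081} yields log [Co^2+(aq)] = 0.357, i.e. 2.3 M.

2.3 M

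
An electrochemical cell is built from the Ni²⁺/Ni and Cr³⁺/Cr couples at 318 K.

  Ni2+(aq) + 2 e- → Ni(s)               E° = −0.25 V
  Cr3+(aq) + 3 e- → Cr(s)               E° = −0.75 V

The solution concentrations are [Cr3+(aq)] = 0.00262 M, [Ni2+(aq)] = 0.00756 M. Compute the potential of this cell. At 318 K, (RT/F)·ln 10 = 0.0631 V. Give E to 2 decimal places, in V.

+0.49 V

Since E°(Ni²⁺/Ni) > E°(Cr³⁺/Cr), Ni²⁺/Ni serves as the cathode.
E°cell = E°cat − E°an = −0.25 − (−0.75) = +0.50 V; n = 6.
Balancing gives 3 Ni2+(aq) + 2 Cr(s) → 3 Ni(s) + 2 Cr3+(aq); hence Q = [Cr3+(aq)]^2 / [Ni2+(aq)]^3 = 15.9 (log Q = 1.201).
E = E° − (0.0631/n)·log Q = +0.50 − (0.0631/6)(1.201) = +0.49 V.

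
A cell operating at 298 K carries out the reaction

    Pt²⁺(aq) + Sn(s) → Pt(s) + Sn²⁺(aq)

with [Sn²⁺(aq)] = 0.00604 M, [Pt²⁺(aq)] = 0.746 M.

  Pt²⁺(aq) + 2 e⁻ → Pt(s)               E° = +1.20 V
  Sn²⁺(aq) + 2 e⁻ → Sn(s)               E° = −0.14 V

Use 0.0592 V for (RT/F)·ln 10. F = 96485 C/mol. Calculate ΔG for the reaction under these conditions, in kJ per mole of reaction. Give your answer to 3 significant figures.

−271 kJ/mol

The standard cell potential is +1.20 − (−0.14) = +1.34 V, with n = 2 electrons in the balanced equation.
Here Q = [Sn²⁺(aq)] / [Pt²⁺(aq)] = 0.0081 (log Q = −2.092), giving E = +1.34 − (0.0592/2)·(−2.092) = +1.4019 V.
Then ΔG = −nFE = −2 × 96485 × +1.4019 J/mol = −271 kJ/mol.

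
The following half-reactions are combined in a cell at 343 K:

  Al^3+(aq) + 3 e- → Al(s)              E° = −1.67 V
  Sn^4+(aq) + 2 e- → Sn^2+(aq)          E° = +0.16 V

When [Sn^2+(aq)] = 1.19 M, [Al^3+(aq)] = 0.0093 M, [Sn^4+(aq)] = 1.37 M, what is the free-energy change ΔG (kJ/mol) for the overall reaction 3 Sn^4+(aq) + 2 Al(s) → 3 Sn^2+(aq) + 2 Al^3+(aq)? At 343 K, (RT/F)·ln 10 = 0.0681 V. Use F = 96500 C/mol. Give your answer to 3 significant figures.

−1090 kJ/mol

E°cell = +0.16 − (−1.67) = +1.83 V; the balanced reaction transfers n = 6 electrons.
Here Q = ([Sn^2+(aq)]^3·[Al^3+(aq)]^2) / [Sn^4+(aq)]^3 = 5.67×10^−5 (log Q = −4.247), giving E = +1.83 − (0.0681/6)·(−4.247) = +1.8782 V.
Finally ΔG = −nFE = −(6)(96500 C/mol)(+1.8782 V) = −1090 kJ/mol.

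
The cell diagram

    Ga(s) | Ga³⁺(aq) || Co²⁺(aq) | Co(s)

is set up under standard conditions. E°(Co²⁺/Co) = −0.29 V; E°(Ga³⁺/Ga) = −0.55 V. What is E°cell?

+0.26 V

By convention the left-hand electrode in cell notation is the anode (oxidation) and the right-hand electrode is the cathode (reduction).
E°cell = E°(right) − E°(left) = −0.29 − (−0.55) = +0.26 V.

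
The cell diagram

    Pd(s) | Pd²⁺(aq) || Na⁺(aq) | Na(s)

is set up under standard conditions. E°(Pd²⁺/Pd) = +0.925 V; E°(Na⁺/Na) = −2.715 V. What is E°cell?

By convention the left-hand electrode in cell notation is the anode (oxidation) and the right-hand electrode is the cathode (reduction).
E°cell = E°(right) − E°(left) = −2.715 − (+0.925) = −3.640 V.
The negative sign shows that, as written, the cell would require an external voltage to drive the reaction.

−3.640 V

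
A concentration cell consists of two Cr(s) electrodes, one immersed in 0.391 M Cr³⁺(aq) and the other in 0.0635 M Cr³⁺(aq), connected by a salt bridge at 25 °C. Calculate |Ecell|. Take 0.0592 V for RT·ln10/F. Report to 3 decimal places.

For a concentration cell E°cell = 0, since both electrodes use the same couple.
The compartment with the higher Cr³⁺(aq) concentration (0.391 M) acts as the cathode; ions are reduced there and produced at the dilute (0.0635 M) anode.
With n = 3, Ecell = −(0.0592/3)·log([dilute]/[conc]) = −(0.0592/3)·log(0.0635/0.391) = +0.016 V.

0.016 V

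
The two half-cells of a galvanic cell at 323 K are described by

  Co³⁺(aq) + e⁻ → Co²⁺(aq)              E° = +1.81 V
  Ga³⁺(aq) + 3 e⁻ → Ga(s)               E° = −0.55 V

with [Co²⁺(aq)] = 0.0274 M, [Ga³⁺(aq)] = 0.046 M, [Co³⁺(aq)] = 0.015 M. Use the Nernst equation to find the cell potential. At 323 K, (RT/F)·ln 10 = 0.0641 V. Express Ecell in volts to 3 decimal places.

Since E°(Co³⁺/Co²⁺) > E°(Ga³⁺/Ga), Co³⁺/Co²⁺ serves as the cathode.
E°cell = +1.81 − (−0.55) = +2.36 V, with n = 3 electrons transferred.
For the overall reaction 3 Co³⁺(aq) + Ga(s) → 3 Co²⁺(aq) + Ga³⁺(aq), Q = ([Co²⁺(aq)]^3·[Ga³⁺(aq)]) / [Co³⁺(aq)]^3 = 0.28, giving log Q = −0.552.
By the Nernst equation, E = +2.36 − (0.0641/3)·(−0.552) = +2.372 V.

+2.372 V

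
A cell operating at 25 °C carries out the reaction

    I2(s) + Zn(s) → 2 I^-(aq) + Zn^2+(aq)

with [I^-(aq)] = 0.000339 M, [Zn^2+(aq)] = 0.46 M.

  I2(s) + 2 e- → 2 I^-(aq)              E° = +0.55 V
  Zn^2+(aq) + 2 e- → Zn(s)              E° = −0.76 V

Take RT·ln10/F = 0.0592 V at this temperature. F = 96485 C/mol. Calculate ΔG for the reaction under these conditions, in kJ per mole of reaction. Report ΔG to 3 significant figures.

−294 kJ/mol

The standard cell potential is +0.55 − (−0.76) = +1.31 V, with n = 2 electrons in the balanced equation.
Here Q = [I^-(aq)]^2·[Zn^2+(aq)] = 5.29×10^−8 (log Q = −7.277), giving E = +1.31 − (0.0592/2)·(−7.277) = +1.5254 V.
ΔG = −nFE = −(2)(96485)(+1.5254) J/mol = −294 kJ/mol.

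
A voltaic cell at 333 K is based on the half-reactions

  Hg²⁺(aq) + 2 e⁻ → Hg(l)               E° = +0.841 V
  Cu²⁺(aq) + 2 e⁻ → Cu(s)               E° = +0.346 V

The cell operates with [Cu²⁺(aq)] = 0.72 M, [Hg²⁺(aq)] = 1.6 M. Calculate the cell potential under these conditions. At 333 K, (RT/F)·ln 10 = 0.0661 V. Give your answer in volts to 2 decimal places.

+0.51 V

Hg²⁺/Hg is reduced (cathode, E° = +0.841 V) and Cu²⁺/Cu is oxidized (anode).
E°cell = +0.841 − (+0.346) = +0.495 V, with n = 2 electrons transferred.
The balanced reaction is Hg²⁺(aq) + Cu(s) → Hg(l) + Cu²⁺(aq), so Q = [Cu²⁺(aq)] / [Hg²⁺(aq)] = 0.45 and log Q = −0.347.
E = E° − (0.0661/n)·log Q = +0.495 − (0.0661/2)(−0.347) = +0.51 V.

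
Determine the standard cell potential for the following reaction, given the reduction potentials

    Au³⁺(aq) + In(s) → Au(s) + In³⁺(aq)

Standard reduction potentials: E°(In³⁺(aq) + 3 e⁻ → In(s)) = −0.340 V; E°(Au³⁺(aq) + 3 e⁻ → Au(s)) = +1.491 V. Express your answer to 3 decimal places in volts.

+1.831 V

In the reaction as written, Au³⁺(aq) is reduced (cathode) and In³⁺(aq) is produced by oxidation at the anode.
E°cell = E°(cathode) − E°(anode) = +1.491 − (−0.340) = +1.831 V.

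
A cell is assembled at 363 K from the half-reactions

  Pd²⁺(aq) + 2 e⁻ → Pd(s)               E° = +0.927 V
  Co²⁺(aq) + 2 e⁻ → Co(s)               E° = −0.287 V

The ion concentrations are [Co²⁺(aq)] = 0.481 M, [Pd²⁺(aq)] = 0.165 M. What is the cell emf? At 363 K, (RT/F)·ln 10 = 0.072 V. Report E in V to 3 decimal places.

+1.197 V

Since E°(Pd²⁺/Pd) > E°(Co²⁺/Co), Pd²⁺/Pd serves as the cathode.
The standard potential is +0.927 − (−0.287) = +1.214 V and the balanced reaction transfers n = 2 electrons.
Balancing gives Pd²⁺(aq) + Co(s) → Pd(s) + Co²⁺(aq); hence Q = [Co²⁺(aq)] / [Pd²⁺(aq)] = 2.92 (log Q = 0.465).
By the Nernst equation, E = +1.214 − (0.072/2)·(0.465) = +1.197 V.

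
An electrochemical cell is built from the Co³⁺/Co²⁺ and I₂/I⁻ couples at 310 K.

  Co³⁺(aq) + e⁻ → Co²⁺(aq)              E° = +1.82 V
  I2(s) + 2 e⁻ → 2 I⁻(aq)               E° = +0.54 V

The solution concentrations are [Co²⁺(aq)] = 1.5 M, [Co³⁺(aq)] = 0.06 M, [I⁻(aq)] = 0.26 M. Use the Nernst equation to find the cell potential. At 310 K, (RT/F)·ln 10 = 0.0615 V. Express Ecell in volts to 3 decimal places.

+1.158 V

Co³⁺/Co²⁺ is reduced (cathode, E° = +1.82 V) and I₂/I⁻ is oxidized (anode).
E°cell = +1.82 − (+0.54) = +1.28 V, with n = 2 electrons transferred.
The balanced reaction is 2 Co³⁺(aq) + 2 I⁻(aq) → 2 Co²⁺(aq) + I2(s), so Q = [Co²⁺(aq)]^2 / ([Co³⁺(aq)]^2·[I⁻(aq)]^2) = 9.25×10^3 and log Q = 3.966.
By the Nernst equation, E = +1.28 − (0.0615/2)·(3.966) = +1.158 V.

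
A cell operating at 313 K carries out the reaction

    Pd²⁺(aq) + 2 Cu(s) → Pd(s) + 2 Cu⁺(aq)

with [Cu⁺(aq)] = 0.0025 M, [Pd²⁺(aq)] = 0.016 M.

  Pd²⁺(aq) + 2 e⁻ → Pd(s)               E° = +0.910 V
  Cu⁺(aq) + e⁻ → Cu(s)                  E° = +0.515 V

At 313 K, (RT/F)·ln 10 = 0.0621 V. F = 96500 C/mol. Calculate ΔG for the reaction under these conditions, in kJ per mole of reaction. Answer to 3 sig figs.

−96.7 kJ/mol

The standard cell potential is +0.910 − (+0.515) = +0.395 V, with n = 2 electrons in the balanced equation.
Q = [Cu⁺(aq)]^2 / [Pd²⁺(aq)] = 0.000391, so log Q = −3.408 and E = +0.395 − (0.0621/2)(−3.408) = +0.5008 V.
Finally ΔG = −nFE = −(2)(96500 C/mol)(+0.5008 V) = −96.7 kJ/mol.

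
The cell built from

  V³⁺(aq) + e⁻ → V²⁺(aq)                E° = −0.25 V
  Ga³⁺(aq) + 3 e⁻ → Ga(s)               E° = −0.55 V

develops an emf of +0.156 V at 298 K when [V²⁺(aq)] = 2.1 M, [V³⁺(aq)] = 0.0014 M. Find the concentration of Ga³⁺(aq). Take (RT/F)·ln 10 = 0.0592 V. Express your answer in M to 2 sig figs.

V³⁺/V²⁺ is the cathode (higher E°); E°cell = −0.25 − (−0.55) = +0.30 V with n = 3.
From the Nernst equation, log Q = n(E° − E)/0.0592 = 3·(+0.30 − (+0.156))/0.0592 = 7.297.
The balanced reaction is 3 V³⁺(aq) + Ga(s) → 3 V²⁺(aq) + Ga³⁺(aq), so Q = ([V²⁺(aq)]^3·[Ga³⁺(aq)]) / [V³⁺(aq)]^3.
Substituting the known concentrations and solving, log [Ga³⁺(aq)] = −2.231 and [Ga³⁺(aq)] = 0.0059 M.

0.0059 M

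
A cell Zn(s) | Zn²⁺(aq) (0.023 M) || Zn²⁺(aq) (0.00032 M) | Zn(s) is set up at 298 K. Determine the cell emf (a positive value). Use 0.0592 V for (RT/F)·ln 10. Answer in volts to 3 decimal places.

0.055 V

For a concentration cell E°cell = 0, since both electrodes use the same couple.
The compartment with the higher Zn²⁺(aq) concentration (0.023 M) acts as the cathode; ions are reduced there and produced at the dilute (0.00032 M) anode.
With n = 2, Ecell = −(0.0592/2)·log([dilute]/[conc]) = −(0.0592/2)·log(0.00032/0.023) = +0.055 V.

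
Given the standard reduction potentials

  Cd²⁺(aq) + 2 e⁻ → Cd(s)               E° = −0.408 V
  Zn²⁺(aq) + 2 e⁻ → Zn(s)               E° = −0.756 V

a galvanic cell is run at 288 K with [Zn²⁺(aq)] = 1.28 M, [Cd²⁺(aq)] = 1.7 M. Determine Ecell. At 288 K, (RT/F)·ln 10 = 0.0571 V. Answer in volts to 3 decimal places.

+0.352 V

Cd²⁺/Cd is reduced (cathode, E° = −0.408 V) and Zn²⁺/Zn is oxidized (anode).
The standard potential is −0.408 − (−0.756) = +0.348 V and the balanced reaction transfers n = 2 electrons.
The balanced reaction is Cd²⁺(aq) + Zn(s) → Cd(s) + Zn²⁺(aq), so Q = [Zn²⁺(aq)] / [Cd²⁺(aq)] = 0.753 and log Q = −0.123.
E = E° − (0.0571/n)·log Q = +0.348 − (0.0571/2)(−0.123) = +0.352 V.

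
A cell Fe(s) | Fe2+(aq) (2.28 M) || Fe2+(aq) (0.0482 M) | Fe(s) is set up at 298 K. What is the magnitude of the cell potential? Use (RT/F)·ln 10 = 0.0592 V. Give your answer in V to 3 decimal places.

0.050 V

For a concentration cell E°cell = 0, since both electrodes use the same couple.
The compartment with the higher Fe2+(aq) concentration (2.28 M) acts as the cathode; ions are reduced there and produced at the dilute (0.0482 M) anode.
With n = 2, Ecell = −(0.0592/2)·log([dilute]/[conc]) = −(0.0592/2)·log(0.0482/2.28) = +0.050 V.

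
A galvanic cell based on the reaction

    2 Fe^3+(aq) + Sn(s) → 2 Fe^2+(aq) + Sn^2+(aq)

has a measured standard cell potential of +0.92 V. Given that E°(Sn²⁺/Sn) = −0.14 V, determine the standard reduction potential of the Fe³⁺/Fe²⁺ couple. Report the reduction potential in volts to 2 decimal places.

In the reaction as written the Fe³⁺/Fe²⁺ couple is reduced (cathode) and Sn²⁺/Sn is oxidized (anode), so E°cell = E°(Fe³⁺/Fe²⁺) − E°(Sn²⁺/Sn).
E°(Fe³⁺/Fe²⁺) = E°cell + E°(anode) = +0.92 + (−0.14) = +0.78 V.

+0.78 V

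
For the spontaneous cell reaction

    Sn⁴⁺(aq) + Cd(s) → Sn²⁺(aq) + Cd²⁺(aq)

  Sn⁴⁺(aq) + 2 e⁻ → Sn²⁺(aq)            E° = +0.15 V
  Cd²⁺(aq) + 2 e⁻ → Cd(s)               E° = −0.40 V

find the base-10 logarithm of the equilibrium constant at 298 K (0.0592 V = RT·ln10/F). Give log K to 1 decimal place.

The Sn⁴⁺/Sn²⁺ couple is reduced (cathode); E°cell = +0.15 − (−0.40) = +0.55 V with n = 2.
At equilibrium E = 0, so log K = nE°cell / 0.0592 = (2)(+0.55) / 0.0592 = 18.6.

log K = 18.6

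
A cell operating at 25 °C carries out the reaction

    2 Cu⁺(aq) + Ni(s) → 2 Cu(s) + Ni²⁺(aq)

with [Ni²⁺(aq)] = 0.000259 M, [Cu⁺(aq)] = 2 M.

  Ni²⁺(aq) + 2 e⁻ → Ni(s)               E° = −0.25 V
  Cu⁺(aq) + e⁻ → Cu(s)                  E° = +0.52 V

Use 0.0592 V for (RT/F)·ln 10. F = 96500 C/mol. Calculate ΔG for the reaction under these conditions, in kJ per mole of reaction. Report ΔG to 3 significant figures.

−173 kJ/mol

E°cell = +0.52 − (−0.25) = +0.77 V; the balanced reaction transfers n = 2 electrons.
The reaction quotient is [Ni²⁺(aq)] / [Cu⁺(aq)]^2 = 6.48×10^−5; by Nernst, E = +0.77 − (0.0592/2)(−4.189) = +0.8940 V.
ΔG = −nFE = −(2)(96500)(+0.8940) J/mol = −173 kJ/mol.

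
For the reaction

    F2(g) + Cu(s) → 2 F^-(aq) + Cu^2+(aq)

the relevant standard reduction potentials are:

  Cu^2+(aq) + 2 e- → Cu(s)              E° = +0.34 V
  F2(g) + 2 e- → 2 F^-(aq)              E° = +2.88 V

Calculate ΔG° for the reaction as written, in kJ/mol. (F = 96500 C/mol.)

−490 kJ/mol

In the reaction as written F2(g) is reduced, so the F₂/F⁻ couple is the cathode and Cu²⁺/Cu is the anode.
E°cell = +2.88 − (+0.34) = +2.54 V; balancing electrons gives n = 2.
ΔG° = −nFE°cell = −(2)(96500)(+2.54) J/mol = −490 kJ/mol.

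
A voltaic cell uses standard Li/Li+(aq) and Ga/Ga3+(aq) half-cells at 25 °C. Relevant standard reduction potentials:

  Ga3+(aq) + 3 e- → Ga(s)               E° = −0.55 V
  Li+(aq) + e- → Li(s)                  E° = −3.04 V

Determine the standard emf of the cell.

+2.49 V

The Ga³⁺/Ga couple has the higher E°, so Ga ion is reduced (cathode) and Li is oxidized (anode).
E°cell = E°(cathode) − E°(anode) = −0.55 − (−3.04) = +2.49 V.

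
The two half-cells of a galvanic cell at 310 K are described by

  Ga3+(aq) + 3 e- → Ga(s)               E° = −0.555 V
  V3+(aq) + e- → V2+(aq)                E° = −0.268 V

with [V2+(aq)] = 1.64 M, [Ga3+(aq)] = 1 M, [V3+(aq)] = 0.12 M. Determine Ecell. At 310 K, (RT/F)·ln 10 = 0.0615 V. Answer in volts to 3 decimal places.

+0.217 V

Since E°(V³⁺/V²⁺) > E°(Ga³⁺/Ga), V³⁺/V²⁺ serves as the cathode.
E°cell = −0.268 − (−0.555) = +0.287 V, with n = 3 electrons transferred.
Balancing gives 3 V3+(aq) + Ga(s) → 3 V2+(aq) + Ga3+(aq); hence Q = ([V2+(aq)]^3·[Ga3+(aq)]) / [V3+(aq)]^3 = 2.55×10^3 (log Q = 3.407).
E = E° − (0.0615/n)·log Q = +0.287 − (0.0615/3)(3.407) = +0.217 V.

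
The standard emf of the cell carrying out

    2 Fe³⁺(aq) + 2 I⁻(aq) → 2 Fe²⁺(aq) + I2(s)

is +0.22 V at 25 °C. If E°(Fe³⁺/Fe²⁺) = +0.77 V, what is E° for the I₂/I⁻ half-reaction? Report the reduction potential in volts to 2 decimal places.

+0.55 V

In the reaction as written the Fe³⁺/Fe²⁺ couple is reduced (cathode) and I₂/I⁻ is oxidized (anode), so E°cell = E°(Fe³⁺/Fe²⁺) − E°(I₂/I⁻).
E°(I₂/I⁻) = E°(cathode) − E°cell = +0.77 − (+0.22) = +0.55 V.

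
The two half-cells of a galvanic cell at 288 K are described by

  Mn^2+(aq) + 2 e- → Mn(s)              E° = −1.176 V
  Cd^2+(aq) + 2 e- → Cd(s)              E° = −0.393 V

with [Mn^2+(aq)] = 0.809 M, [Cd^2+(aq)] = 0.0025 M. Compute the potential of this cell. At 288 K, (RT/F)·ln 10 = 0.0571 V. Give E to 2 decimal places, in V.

+0.71 V

The Cd²⁺/Cd couple has the more positive E°, so it is the cathode; Mn²⁺/Mn is the anode.
The standard potential is −0.393 − (−1.176) = +0.783 V and the balanced reaction transfers n = 2 electrons.
The balanced reaction is Cd^2+(aq) + Mn(s) → Cd(s) + Mn^2+(aq), so Q = [Mn^2+(aq)] / [Cd^2+(aq)] = 324 and log Q = 2.510.
By the Nernst equation, E = +0.783 − (0.0571/2)·(2.510) = +0.71 V.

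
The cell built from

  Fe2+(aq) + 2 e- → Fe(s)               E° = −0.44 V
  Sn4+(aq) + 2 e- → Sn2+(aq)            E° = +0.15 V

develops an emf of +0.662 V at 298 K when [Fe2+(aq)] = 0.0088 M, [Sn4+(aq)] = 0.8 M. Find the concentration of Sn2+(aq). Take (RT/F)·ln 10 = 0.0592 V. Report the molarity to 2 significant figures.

0.34 M

With Sn⁴⁺/Sn²⁺ at the cathode and Fe²⁺/Fe at the anode, E°cell = +0.15 − (−0.44) = +0.59 V (n = 2).
From the Nernst equation, log Q = n(E° − E)/0.0592 = 2·(+0.59 − (+0.662))/0.0592 = −2.432.
Balancing electrons gives Sn4+(aq) + Fe(s) → Sn2+(aq) + Fe2+(aq); thus Q = ([Sn2+(aq)]·[Fe2+(aq)]) / [Sn4+(aq)].
Solving for the unknown gives log [Sn2+(aq)] = −0.473, so [Sn2+(aq)] ≈ 0.34 M.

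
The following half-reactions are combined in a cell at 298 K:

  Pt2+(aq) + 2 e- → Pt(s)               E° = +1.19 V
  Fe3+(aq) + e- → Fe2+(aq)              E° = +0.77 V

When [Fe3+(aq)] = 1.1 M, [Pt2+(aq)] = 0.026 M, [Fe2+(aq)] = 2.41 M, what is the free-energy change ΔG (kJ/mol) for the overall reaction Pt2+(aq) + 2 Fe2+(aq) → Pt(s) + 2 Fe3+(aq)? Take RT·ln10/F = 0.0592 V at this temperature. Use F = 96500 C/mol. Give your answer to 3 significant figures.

The standard cell potential is +1.19 − (+0.77) = +0.42 V, with n = 2 electrons in the balanced equation.
The reaction quotient is [Fe3+(aq)]^2 / ([Pt2+(aq)]·[Fe2+(aq)]^2) = 8.01; by Nernst, E = +0.42 − (0.0592/2)(0.904) = +0.3932 V.
Then ΔG = −nFE = −2 × 96500 × +0.3932 J/mol = −75.9 kJ/mol.

−75.9 kJ/mol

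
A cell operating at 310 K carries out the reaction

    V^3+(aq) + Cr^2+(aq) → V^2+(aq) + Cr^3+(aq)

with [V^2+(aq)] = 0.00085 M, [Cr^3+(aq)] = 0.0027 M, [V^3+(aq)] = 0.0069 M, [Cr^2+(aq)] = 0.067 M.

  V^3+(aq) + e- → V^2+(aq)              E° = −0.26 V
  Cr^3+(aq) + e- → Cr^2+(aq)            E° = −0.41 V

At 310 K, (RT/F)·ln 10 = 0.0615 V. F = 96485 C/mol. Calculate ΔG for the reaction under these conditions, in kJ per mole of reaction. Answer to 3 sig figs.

The standard cell potential is −0.26 − (−0.41) = +0.15 V, with n = 1 electron in the balanced equation.
Q = ([V^2+(aq)]·[Cr^3+(aq)]) / ([V^3+(aq)]·[Cr^2+(aq)]) = 0.00496, so log Q = −2.304 and E = +0.15 − (0.0615/1)(−2.304) = +0.2917 V.
Then ΔG = −nFE = −1 × 96485 × +0.2917 J/mol = −28.1 kJ/mol.

−28.1 kJ/mol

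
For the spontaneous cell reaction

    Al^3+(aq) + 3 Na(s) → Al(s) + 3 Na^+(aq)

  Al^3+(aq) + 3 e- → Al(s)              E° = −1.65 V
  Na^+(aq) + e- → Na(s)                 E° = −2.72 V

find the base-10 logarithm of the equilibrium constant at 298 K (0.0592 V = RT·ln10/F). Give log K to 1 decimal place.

The Al³⁺/Al couple is reduced (cathode); E°cell = −1.65 − (−2.72) = +1.07 V with n = 3.
At equilibrium E = 0, so log K = nE°cell / 0.0592 = (3)(+1.07) / 0.0592 = 54.2.

log K = 54.2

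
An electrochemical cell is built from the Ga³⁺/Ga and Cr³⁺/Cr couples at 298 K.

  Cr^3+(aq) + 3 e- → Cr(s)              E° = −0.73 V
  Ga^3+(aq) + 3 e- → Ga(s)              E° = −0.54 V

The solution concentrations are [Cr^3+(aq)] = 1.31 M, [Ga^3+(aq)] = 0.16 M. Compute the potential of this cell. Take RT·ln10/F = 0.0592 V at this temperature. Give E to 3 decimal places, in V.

+0.172 V

The Ga³⁺/Ga couple has the more positive E°, so it is the cathode; Cr³⁺/Cr is the anode.
E°cell = E°cat − E°an = −0.54 − (−0.73) = +0.19 V; n = 3.
For the overall reaction Ga^3+(aq) + Cr(s) → Ga(s) + Cr^3+(aq), Q = [Cr^3+(aq)] / [Ga^3+(aq)] = 8.19, giving log Q = 0.913.
E = E° − (0.0592/n)·log Q = +0.19 − (0.0592/3)(0.913) = +0.172 V.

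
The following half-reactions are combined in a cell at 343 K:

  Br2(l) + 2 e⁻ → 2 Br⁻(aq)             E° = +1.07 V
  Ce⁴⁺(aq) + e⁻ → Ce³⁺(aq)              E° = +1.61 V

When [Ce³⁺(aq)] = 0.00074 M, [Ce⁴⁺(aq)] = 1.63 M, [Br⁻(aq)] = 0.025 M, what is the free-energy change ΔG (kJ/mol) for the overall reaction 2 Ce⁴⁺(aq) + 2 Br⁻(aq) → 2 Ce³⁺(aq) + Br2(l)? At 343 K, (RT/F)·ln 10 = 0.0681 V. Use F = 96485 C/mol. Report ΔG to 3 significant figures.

E°cell = +1.61 − (+1.07) = +0.54 V; the balanced reaction transfers n = 2 electrons.
The reaction quotient is [Ce³⁺(aq)]^2 / ([Ce⁴⁺(aq)]^2·[Br⁻(aq)]^2) = 0.00033; by Nernst, E = +0.54 − (0.0681/2)(−3.482) = +0.6586 V.
ΔG = −nFE = −(2)(96485)(+0.6586) J/mol = −127 kJ/mol.

−127 kJ/mol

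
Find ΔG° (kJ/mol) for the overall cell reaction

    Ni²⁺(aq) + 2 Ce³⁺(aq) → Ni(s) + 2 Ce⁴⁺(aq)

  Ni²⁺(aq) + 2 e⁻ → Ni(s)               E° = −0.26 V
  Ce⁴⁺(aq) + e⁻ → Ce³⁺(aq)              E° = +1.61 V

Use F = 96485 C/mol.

+361 kJ/mol

In the reaction as written Ni²⁺(aq) is reduced, so the Ni²⁺/Ni couple is the cathode and Ce⁴⁺/Ce³⁺ is the anode.
E°cell = −0.26 − (+1.61) = −1.87 V; balancing electrons gives n = 2.
ΔG° = −nFE°cell = −(2)(96485)(−1.87) J/mol = +361 kJ/mol.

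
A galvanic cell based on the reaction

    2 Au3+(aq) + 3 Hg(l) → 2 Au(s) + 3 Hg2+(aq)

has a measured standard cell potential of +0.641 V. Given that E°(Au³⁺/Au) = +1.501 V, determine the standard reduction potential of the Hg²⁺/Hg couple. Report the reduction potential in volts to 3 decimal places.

+0.860 V

In the reaction as written the Au³⁺/Au couple is reduced (cathode) and Hg²⁺/Hg is oxidized (anode), so E°cell = E°(Au³⁺/Au) − E°(Hg²⁺/Hg).
E°(Hg²⁺/Hg) = E°(cathode) − E°cell = +1.501 − (+0.641) = +0.860 V.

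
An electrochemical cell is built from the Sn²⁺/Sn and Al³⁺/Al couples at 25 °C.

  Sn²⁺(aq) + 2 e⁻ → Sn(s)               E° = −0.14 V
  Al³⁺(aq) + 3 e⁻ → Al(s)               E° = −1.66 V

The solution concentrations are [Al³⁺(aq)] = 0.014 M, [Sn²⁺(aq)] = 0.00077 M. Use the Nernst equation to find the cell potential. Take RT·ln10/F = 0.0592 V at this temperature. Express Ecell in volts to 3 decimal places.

The Sn²⁺/Sn couple has the more positive E°, so it is the cathode; Al³⁺/Al is the anode.
The standard potential is −0.14 − (−1.66) = +1.52 V and the balanced reaction transfers n = 6 electrons.
The balanced reaction is 3 Sn²⁺(aq) + 2 Al(s) → 3 Sn(s) + 2 Al³⁺(aq), so Q = [Al³⁺(aq)]^2 / [Sn²⁺(aq)]^3 = 4.29×10^5 and log Q = 5.633.
Applying E = E° − (RT ln10/nF)·log Q gives +1.52 − (0.0592/6)(5.633) = +1.464 V.

+1.464 V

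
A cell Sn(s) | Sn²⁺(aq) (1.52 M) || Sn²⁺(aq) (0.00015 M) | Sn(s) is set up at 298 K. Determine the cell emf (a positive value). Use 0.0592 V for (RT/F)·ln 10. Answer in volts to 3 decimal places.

0.119 V

For a concentration cell E°cell = 0, since both electrodes use the same couple.
The compartment with the higher Sn²⁺(aq) concentration (1.52 M) acts as the cathode; ions are reduced there and produced at the dilute (0.00015 M) anode.
With n = 2, Ecell = −(0.0592/2)·log([dilute]/[conc]) = −(0.0592/2)·log(0.00015/1.52) = +0.119 V.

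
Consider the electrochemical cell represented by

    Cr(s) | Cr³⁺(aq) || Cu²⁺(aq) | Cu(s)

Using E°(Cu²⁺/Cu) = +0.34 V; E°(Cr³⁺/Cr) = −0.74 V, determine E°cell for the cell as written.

By convention the left-hand electrode in cell notation is the anode (oxidation) and the right-hand electrode is the cathode (reduction).
E°cell = E°(right) − E°(left) = +0.34 − (−0.74) = +1.08 V.

+1.08 V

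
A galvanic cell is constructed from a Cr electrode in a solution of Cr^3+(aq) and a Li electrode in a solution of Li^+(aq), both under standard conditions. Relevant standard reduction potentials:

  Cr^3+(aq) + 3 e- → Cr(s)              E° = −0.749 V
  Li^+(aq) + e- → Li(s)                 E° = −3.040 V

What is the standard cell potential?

+2.291 V

Of the two couples in this cell, the one with the more positive reduction potential is reduced at the cathode: here that is Cr³⁺/Cr (−0.749 V); Li⁺/Li (−3.040 V) is the anode.
E°cell = E°(cathode) − E°(anode) = −0.749 − (−3.040) = +2.291 V.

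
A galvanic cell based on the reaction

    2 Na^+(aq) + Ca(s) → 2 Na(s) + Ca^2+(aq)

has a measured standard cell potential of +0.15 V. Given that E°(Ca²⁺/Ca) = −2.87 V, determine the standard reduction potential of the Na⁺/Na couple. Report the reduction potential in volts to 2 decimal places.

In the reaction as written the Na⁺/Na couple is reduced (cathode) and Ca²⁺/Ca is oxidized (anode), so E°cell = E°(Na⁺/Na) − E°(Ca²⁺/Ca).
E°(Na⁺/Na) = E°cell + E°(anode) = +0.15 + (−2.87) = −2.72 V.

−2.72 V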